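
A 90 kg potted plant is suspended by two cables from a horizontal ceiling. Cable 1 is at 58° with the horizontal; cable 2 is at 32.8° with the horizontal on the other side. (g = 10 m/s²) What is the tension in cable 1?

Weight W = 90 × 10 = 900 N acts straight down.
Horizontal: T_1 cos 58° = T_2 cos 32.8°  →  T_2 = 0.6304 T_1.
Vertical: T_1 sin 58° + T_2 sin 32.8° = 900.
Substituting the horizontal relation into the vertical equation gives 1.19 T_1 = 900, so T_1 = 756.6 N.

T_1 ≈ 757 N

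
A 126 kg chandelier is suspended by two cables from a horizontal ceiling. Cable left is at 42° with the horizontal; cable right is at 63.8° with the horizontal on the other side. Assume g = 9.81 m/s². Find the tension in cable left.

Weight W = 126 × 9.81 = 1236 N acts straight down.
Horizontal: T_left cos 42° = T_right cos 63.8°  →  T_right = 1.683 T_left.
Vertical: T_left sin 42° + T_right sin 63.8° = 1236.
Substituting the horizontal relation into the vertical equation gives 2.179 T_left = 1236, so T_left = 567.2 N.

T_left ≈ 567 N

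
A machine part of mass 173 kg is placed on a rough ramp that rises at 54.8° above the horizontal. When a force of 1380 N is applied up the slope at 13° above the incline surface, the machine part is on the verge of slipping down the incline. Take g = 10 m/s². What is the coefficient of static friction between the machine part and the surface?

μ ≈ 0.101

On the verge of sliding down the incline, friction is at its maximum μN and acts up the slope.
Perpendicular to incline: N = W cos 54.8° − P sin 13° = 997.2 − 310.4 = 686.8 N.
Along incline: P cos 13° + μN = W sin 54.8° → μ = (W sin 54.8° − P cos 13°) / N = 0.1005.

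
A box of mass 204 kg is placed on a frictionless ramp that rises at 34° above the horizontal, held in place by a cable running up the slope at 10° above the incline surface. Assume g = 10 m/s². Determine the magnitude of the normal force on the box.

N ≈ 1490 N

Take axes along and perpendicular to the incline. Weight components: W sin 34° = 1141 N down-slope, W cos 34° = 1691 N into the surface.
Along incline: T cos 10° = W sin 34° → T = 1158 N.
Perpendicular: N = W cos 34° − T sin 10° = 1490 N.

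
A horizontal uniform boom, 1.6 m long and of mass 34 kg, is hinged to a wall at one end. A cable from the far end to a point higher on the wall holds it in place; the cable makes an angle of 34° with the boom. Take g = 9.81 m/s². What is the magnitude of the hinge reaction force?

|H| ≈ 298 N

Take torques about the hinge: T sin 34° · 1.6 = 34×9.81×0.8 = 266.83 N·m.
So T = 266.83 / (0.5592 × 1.6) = 298.23 N.
ΣF_x = 0: H_x = T cos 34° = 247.25 N.
ΣF_y = 0: H_y = (34×9.81) − T sin 34° = 333.54 − 166.77 = 166.77 N.
|H| = √(H_x² + H_y²) = √((247.25)² + (166.77)²) = 298.23 N.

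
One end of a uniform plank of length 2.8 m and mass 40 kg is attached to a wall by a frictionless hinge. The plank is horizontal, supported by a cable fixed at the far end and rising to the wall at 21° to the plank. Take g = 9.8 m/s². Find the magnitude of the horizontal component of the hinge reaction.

H_x ≈ 511 N

Take torques about the hinge: T sin 21° · 2.8 = 40×9.8×1.4 = 548.8 N·m.
So T = 548.8 / (0.3584 × 2.8) = 546.92 N.
ΣF_x = 0: H_x = T cos 21° = 510.6 N.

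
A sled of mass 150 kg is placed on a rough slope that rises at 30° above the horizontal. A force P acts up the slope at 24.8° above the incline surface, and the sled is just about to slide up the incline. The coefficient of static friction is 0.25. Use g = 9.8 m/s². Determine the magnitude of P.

P ≈ 1040 N

On the verge of sliding up the incline, friction equals μN and acts down the slope.
Perpendicular: N + P sin 24.8° = W cos 30° = 1273 N.
Along incline: P cos 24.8° = W sin 30° + μN  with W sin 30° = 735 N.
Solving the pair for P and N: P = 1040 N, N = 836.8 N (and f = μN = 209.2 N).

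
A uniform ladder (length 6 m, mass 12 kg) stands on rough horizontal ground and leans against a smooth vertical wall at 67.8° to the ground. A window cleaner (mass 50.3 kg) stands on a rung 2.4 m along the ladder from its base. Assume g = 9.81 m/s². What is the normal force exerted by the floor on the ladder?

ΣF_y = 0: N_floor = 12×9.81 + 50.3×9.81 = 611.16 N.

N_floor ≈ 611 N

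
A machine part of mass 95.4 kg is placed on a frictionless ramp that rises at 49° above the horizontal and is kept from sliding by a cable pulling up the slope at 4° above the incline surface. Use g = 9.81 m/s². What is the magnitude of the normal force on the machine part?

Take axes along and perpendicular to the incline. Weight components: W sin 49° = 706.3 N down-slope, W cos 49° = 614 N into the surface.
Along incline: T cos 4° = W sin 49° → T = 708 N.
Perpendicular: N = W cos 49° − T sin 4° = 564.6 N.

N ≈ 565 N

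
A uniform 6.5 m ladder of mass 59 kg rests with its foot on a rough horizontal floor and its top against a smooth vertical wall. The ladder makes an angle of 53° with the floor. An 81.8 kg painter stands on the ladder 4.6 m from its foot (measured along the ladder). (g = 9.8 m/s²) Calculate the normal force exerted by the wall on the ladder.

Torques about the foot: N_wall · 6.5 sin 53° = 59×9.8×3.25 cos 53° + 81.8×9.8×4.6 cos 53° → N_wall = 645.35 N.

N_wall ≈ 645 N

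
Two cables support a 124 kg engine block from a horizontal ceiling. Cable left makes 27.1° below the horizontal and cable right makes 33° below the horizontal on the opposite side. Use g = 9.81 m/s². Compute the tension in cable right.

Weight W = 124 × 9.81 = 1216 N acts straight down.
Horizontal: T_left cos 27.1° = T_right cos 33°  →  T_left = 0.9421 T_right.
Vertical: T_left sin 27.1° + T_right sin 33° = 1216.
Substituting the horizontal relation into the vertical equation gives 0.9738 T_right = 1216, so T_right = 1249 N.

T_right ≈ 1250 N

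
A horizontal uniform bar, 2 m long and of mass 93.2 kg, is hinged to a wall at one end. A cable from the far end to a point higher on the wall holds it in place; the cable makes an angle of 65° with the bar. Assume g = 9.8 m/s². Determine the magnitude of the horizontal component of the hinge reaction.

Take torques about the hinge: T sin 65° · 2 = 93.2×9.8×1 = 913.36 N·m.
So T = 913.36 / (0.9063 × 2) = 503.89 N.
ΣF_x = 0: H_x = T cos 65° = 212.95 N.

H_x ≈ 213 N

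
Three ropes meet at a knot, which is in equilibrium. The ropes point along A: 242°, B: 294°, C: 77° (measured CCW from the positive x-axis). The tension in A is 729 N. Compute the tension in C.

T_C ≈ 955 N

Resolve: ΣF_x = 729 cos 242° + T_B cos 294° + T_C cos 77° = 0.
        ΣF_y = 729 sin 242° + T_B sin 294° + T_C sin 77° = 0.
The known terms sum to (-342.2, -643.7) N, so 0.4067 T_B + 0.2250 T_C = 342.2 and -0.9135 T_B + 0.9744 T_C = 643.7.
Solving simultaneously: T_B = 313.5 N, T_C = 954.5 N.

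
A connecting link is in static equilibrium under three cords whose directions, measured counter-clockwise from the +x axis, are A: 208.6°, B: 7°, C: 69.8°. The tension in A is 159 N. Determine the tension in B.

T_B ≈ 118 N

Resolve: ΣF_x = 159 cos 208.6° + T_B cos 7° + T_C cos 69.8° = 0.
        ΣF_y = 159 sin 208.6° + T_B sin 7° + T_C sin 69.8° = 0.
The known terms sum to (-139.6, -76.11) N, so 0.9925 T_B + 0.3453 T_C = 139.6 and 0.1219 T_B + 0.9385 T_C = 76.11.
Solving simultaneously: T_B = 117.8 N, T_C = 65.81 N.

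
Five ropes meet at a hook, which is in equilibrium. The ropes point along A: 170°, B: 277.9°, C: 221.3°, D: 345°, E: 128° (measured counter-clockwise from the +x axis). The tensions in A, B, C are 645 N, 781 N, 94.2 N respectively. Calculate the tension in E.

Resolve: ΣF_x = 645 cos 170° + 781 cos 277.9° + 94.2 cos 221.3° + T_D cos 345° + T_E cos 128° = 0.
        ΣF_y = 645 sin 170° + 781 sin 277.9° + 94.2 sin 221.3° + T_D sin 345° + T_E sin 128° = 0.
The known terms sum to (-598.6, -723.8) N, so 0.9659 T_D − 0.6157 T_E = 598.6 and -0.2588 T_D + 0.7880 T_E = 723.8.
Solving simultaneously: T_D = 1524 N, T_E = 1419 N.

T_E ≈ 1420 N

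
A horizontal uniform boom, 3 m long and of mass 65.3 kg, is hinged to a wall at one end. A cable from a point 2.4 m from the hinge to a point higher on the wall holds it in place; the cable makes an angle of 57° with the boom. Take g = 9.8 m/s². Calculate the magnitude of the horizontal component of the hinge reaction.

Take torques about the hinge: T sin 57° · 2.4 = 65.3×9.8×1.5 = 959.91 N·m.
So T = 959.91 / (0.8387 × 2.4) = 476.9 N.
ΣF_x = 0: H_x = T cos 57° = 259.74 N.

H_x ≈ 260 N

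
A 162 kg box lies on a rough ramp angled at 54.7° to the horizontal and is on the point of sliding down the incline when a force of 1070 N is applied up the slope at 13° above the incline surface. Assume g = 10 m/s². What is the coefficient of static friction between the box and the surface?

On the verge of sliding down the incline, friction is at its maximum μN and acts up the slope.
Perpendicular to incline: N = W cos 54.7° − P sin 13° = 936.1 − 240.7 = 695.4 N.
Along incline: P cos 13° + μN = W sin 54.7° → μ = (W sin 54.7° − P cos 13°) / N = 0.402.

μ ≈ 0.402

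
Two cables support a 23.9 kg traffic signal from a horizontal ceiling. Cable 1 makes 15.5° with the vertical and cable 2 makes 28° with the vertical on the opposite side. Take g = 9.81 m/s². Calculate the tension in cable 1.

Angles from the horizontal: cable 1 is 90° − 15.5° = 74.5°, cable 2 is 90° − 28° = 62°.
Weight W = 23.9 × 9.81 = 234.5 N acts straight down.
Horizontal: T_1 cos 74.5° = T_2 cos 62°  →  T_2 = 0.5692 T_1.
Vertical: T_1 sin 74.5° + T_2 sin 62° = 234.5.
Substituting the horizontal relation into the vertical equation gives 1.466 T_1 = 234.5, so T_1 = 159.9 N.

T_1 ≈ 160 N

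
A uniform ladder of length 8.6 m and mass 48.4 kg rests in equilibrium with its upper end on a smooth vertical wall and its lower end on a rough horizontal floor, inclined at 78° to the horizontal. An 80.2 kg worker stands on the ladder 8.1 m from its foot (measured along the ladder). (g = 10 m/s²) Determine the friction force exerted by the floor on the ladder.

f ≈ 212 N

Torques about the foot: N_wall · 8.6 sin 78° = 48.4×10×4.3 cos 78° + 80.2×10×8.1 cos 78° → N_wall = 212 N.
ΣF_x = 0: f_floor = N_wall = 212 N.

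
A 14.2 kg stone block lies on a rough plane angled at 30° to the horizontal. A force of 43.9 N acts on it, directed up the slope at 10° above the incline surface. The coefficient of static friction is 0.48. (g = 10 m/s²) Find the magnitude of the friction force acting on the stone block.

Axes along / perpendicular to the incline. W sin 30° = 71 N down-slope; W cos 30° = 123 N into the surface.
Perpendicular: N = W cos 30° − P sin 10° = 123 − 7.623 = 115.4 N.
Along incline: P cos 10° + f = W sin 30° (friction acts up-slope) → f = 71 − 43.23 = 27.77 N.
|f| = 27.77 N ≤ μN = 55.37 N, so the stone block is indeed static.

f ≈ 27.8 N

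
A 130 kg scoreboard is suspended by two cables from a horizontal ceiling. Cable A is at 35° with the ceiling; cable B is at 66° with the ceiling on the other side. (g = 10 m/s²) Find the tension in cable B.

T_B ≈ 1080 N

Weight W = 130 × 10 = 1300 N acts straight down.
Horizontal: T_A cos 35° = T_B cos 66°  →  T_A = 0.4965 T_B.
Vertical: T_A sin 35° + T_B sin 66° = 1300.
Substituting the horizontal relation into the vertical equation gives 1.198 T_B = 1300, so T_B = 1085 N.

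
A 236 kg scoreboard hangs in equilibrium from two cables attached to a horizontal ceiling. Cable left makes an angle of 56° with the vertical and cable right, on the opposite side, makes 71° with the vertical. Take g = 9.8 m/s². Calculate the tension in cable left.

T_left ≈ 2740 N

Angles from the horizontal: cable left is 90° − 56° = 34°, cable right is 90° − 71° = 19°.
Weight W = 236 × 9.8 = 2313 N acts straight down.
Horizontal: T_left cos 34° = T_right cos 19°  →  T_right = 0.8768 T_left.
Vertical: T_left sin 34° + T_right sin 19° = 2313.
Substituting the horizontal relation into the vertical equation gives 0.8447 T_left = 2313, so T_left = 2738 N.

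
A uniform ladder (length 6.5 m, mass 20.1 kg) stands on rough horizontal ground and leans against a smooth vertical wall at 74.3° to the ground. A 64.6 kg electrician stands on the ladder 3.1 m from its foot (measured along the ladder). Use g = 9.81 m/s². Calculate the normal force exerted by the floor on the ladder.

ΣF_y = 0: N_floor = 20.1×9.81 + 64.6×9.81 = 830.91 N.

N_floor ≈ 831 N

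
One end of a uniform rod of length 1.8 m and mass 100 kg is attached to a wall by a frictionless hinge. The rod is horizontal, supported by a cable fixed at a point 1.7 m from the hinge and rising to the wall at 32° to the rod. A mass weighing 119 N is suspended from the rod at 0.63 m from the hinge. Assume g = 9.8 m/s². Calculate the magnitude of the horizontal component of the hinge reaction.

H_x ≈ 901 N

Take torques about the hinge: T sin 32° · 1.7 = 100×9.8×0.9 + 119×0.63 = 956.97 N·m.
So T = 956.97 / (0.5299 × 1.7) = 1062.3 N.
ΣF_x = 0: H_x = T cos 32° = 900.87 N.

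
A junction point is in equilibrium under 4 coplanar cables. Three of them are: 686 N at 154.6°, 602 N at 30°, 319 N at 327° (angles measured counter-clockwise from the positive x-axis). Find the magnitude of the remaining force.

F ≈ 454 N

Sum the known components: ΣF_x = 169.2 N, ΣF_y = 421.5 N.
For equilibrium the remaining force must supply (−ΣF_x, −ΣF_y) = (-169.2, -421.5) N.
Magnitude = √((-169.2)² + (-421.5)²) = 454.2 N; direction = atan2(-421.5, -169.2) = 248.1°.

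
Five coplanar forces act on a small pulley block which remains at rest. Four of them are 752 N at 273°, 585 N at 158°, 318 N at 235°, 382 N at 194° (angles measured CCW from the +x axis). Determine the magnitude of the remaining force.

Sum the known components: ΣF_x = -1056 N, ΣF_y = -884.7 N.
For equilibrium the remaining force must supply (−ΣF_x, −ΣF_y) = (1056, 884.7) N.
Magnitude = √((1056)² + (884.7)²) = 1378 N; direction = atan2(884.7, 1056) = 40.0°.

F ≈ 1380 N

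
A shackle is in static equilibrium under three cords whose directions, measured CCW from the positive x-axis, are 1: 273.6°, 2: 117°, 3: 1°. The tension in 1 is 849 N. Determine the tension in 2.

T_2 ≈ 944 N

Resolve: ΣF_x = 849 cos 273.6° + T_2 cos 117° + T_3 cos 1° = 0.
        ΣF_y = 849 sin 273.6° + T_2 sin 117° + T_3 sin 1° = 0.
The known terms sum to (53.31, -847.3) N, so -0.4540 T_2 + 0.9998 T_3 = -53.31 and 0.8910 T_2 + 0.0175 T_3 = 847.3.
Solving simultaneously: T_2 = 943.6 N, T_3 = 375.1 N.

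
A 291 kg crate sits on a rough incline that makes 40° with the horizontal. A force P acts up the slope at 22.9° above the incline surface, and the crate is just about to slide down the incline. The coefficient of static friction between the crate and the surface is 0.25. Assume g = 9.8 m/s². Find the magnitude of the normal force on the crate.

On the verge of sliding down the incline, friction equals μN and acts up the slope.
Perpendicular: N + P sin 22.9° = W cos 40° = 2185 N.
Along incline: P cos 22.9° + μN = W sin 40° with W sin 40° = 1833 N.
Solving the pair for P and N: P = 1562 N, N = 1577 N (and f = μN = 394.2 N).

N ≈ 1580 N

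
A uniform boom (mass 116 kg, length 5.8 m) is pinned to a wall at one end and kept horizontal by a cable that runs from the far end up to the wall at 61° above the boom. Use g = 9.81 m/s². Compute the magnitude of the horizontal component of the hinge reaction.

Take torques about the hinge: T sin 61° · 5.8 = 116×9.81×2.9 = 3300.1 N·m.
So T = 3300.1 / (0.8746 × 5.8) = 650.55 N.
ΣF_x = 0: H_x = T cos 61° = 315.39 N.

H_x ≈ 315 N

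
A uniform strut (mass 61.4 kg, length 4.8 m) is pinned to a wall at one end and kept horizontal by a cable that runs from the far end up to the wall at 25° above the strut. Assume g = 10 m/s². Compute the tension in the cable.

T ≈ 726 N

Take torques about the hinge: T sin 25° · 4.8 = 61.4×10×2.4 = 1473.6 N·m.
So T = 1473.6 / (0.4226 × 4.8) = 726.42 N.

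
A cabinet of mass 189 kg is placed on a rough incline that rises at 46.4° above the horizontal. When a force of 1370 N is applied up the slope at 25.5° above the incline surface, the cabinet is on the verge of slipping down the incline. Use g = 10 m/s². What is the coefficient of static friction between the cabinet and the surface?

On the verge of sliding down the incline, friction is at its maximum μN and acts up the slope.
Perpendicular to incline: N = W cos 46.4° − P sin 25.5° = 1303 − 589.8 = 713.6 N.
Along incline: P cos 25.5° + μN = W sin 46.4° → μ = (W sin 46.4° − P cos 25.5°) / N = 0.1852.

μ ≈ 0.185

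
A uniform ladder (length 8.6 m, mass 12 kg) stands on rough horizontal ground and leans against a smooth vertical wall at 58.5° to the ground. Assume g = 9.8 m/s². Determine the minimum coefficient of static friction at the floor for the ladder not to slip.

μ_min ≈ 0.306

ΣF_y = 0: N_floor = 12×9.8 = 117.6 N.
Torques about the foot: N_wall · 8.6 sin 58.5° = 12×9.8×4.3 cos 58.5° → N_wall = 36.033 N.
ΣF_x = 0: f_floor = N_wall = 36.033 N.
μ_min = f_floor / N_floor = 36.033 / 117.6 = 0.3064.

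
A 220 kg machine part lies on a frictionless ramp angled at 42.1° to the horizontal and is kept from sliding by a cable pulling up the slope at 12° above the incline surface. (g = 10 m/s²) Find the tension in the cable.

Take axes along and perpendicular to the incline. Weight components: W sin 42.1° = 1475 N down-slope, W cos 42.1° = 1632 N into the surface.
Along incline: T cos 12° = W sin 42.1° → T = 1508 N.
Perpendicular: N = W cos 42.1° − T sin 12° = 1319 N.

T ≈ 1510 N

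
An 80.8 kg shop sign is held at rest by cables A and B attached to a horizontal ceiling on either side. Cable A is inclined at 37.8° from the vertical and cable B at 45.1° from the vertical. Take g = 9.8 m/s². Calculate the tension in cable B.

Angles from the horizontal: cable A is 90° − 37.8° = 52.2°, cable B is 90° − 45.1° = 44.9°.
Weight W = 80.8 × 9.8 = 791.8 N acts straight down.
Horizontal: T_A cos 52.2° = T_B cos 44.9°  →  T_A = 1.156 T_B.
Vertical: T_A sin 52.2° + T_B sin 44.9° = 791.8.
Substituting the horizontal relation into the vertical equation gives 1.619 T_B = 791.8, so T_B = 489.1 N.

T_B ≈ 489 N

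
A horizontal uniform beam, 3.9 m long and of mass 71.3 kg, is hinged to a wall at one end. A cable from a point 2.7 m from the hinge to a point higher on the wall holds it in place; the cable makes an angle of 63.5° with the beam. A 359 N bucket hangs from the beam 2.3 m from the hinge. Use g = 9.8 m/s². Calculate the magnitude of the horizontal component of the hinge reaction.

H_x ≈ 404 N

Take torques about the hinge: T sin 63.5° · 2.7 = 71.3×9.8×1.95 + 359×2.3 = 2188.2 N·m.
So T = 2188.2 / (0.8949 × 2.7) = 905.61 N.
ΣF_x = 0: H_x = T cos 63.5° = 404.08 N.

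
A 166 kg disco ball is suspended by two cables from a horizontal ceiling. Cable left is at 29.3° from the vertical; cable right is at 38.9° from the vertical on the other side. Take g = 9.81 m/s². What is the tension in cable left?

T_left ≈ 1100 N

Angles from the horizontal: cable left is 90° − 29.3° = 60.7°, cable right is 90° − 38.9° = 51.1°.
Weight W = 166 × 9.81 = 1628 N acts straight down.
Horizontal: T_left cos 60.7° = T_right cos 51.1°  →  T_right = 0.7793 T_left.
Vertical: T_left sin 60.7° + T_right sin 51.1° = 1628.
Substituting the horizontal relation into the vertical equation gives 1.479 T_left = 1628, so T_left = 1101 N.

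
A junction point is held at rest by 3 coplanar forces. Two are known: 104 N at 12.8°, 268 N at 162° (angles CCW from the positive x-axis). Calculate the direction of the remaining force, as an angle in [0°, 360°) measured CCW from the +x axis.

Sum the known components: ΣF_x = -153.5 N, ΣF_y = 105.9 N.
For equilibrium the remaining force must supply (−ΣF_x, −ΣF_y) = (153.5, -105.9) N.
Magnitude = √((153.5)² + (-105.9)²) = 186.4 N; direction = atan2(-105.9, 153.5) = 325.4°.

θ ≈ 325°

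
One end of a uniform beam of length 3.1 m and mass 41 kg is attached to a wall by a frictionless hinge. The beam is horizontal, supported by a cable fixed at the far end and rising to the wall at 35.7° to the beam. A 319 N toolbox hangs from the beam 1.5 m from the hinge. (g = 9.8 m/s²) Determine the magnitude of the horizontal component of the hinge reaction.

H_x ≈ 494 N

Take torques about the hinge: T sin 35.7° · 3.1 = 41×9.8×1.55 + 319×1.5 = 1101.3 N·m.
So T = 1101.3 / (0.5835 × 3.1) = 608.79 N.
ΣF_x = 0: H_x = T cos 35.7° = 494.39 N.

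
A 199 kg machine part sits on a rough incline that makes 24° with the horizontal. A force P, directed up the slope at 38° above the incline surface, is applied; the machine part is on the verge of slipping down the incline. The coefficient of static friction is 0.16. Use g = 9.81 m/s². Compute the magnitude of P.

P ≈ 738 N

On the verge of sliding down the incline, friction equals μN and acts up the slope.
Perpendicular: N + P sin 38° = W cos 24° = 1783 N.
Along incline: P cos 38° + μN = W sin 24° with W sin 24° = 794 N.
Solving the pair for P and N: P = 737.7 N, N = 1329 N (and f = μN = 212.7 N).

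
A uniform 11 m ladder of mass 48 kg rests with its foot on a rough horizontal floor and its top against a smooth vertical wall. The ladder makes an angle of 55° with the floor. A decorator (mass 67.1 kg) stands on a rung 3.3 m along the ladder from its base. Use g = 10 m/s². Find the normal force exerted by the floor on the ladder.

N_floor ≈ 1150 N

ΣF_y = 0: N_floor = 48×10 + 67.1×10 = 1151 N.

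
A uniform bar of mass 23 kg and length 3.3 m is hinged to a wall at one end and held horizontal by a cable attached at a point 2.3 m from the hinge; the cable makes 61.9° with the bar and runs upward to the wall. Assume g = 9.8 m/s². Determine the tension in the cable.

T ≈ 183 N

Take torques about the hinge: T sin 61.9° · 2.3 = 23×9.8×1.65 = 371.91 N·m.
So T = 371.91 / (0.8821 × 2.3) = 183.31 N.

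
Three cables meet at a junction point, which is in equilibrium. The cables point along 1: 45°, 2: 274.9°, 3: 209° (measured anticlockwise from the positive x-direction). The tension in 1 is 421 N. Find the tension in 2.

Resolve: ΣF_x = 421 cos 45° + T_2 cos 274.9° + T_3 cos 209° = 0.
        ΣF_y = 421 sin 45° + T_2 sin 274.9° + T_3 sin 209° = 0.
The known terms sum to (297.7, 297.7) N, so 0.0854 T_2 − 0.8746 T_3 = -297.7 and -0.9963 T_2 − 0.4848 T_3 = -297.7.
Solving simultaneously: T_2 = 127.1 N, T_3 = 352.8 N.

T_2 ≈ 127 N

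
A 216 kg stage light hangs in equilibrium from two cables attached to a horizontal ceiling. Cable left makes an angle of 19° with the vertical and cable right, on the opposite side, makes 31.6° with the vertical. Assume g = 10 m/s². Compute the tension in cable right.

T_right ≈ 910 N

Angles from the horizontal: cable left is 90° − 19° = 71°, cable right is 90° − 31.6° = 58.4°.
Weight W = 216 × 10 = 2160 N acts straight down.
Horizontal: T_left cos 71° = T_right cos 58.4°  →  T_left = 1.609 T_right.
Vertical: T_left sin 71° + T_right sin 58.4° = 2160.
Substituting the horizontal relation into the vertical equation gives 2.373 T_right = 2160, so T_right = 910.1 N.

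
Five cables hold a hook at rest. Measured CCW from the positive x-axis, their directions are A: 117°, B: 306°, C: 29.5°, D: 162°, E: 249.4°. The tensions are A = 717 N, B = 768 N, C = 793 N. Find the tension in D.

T_D ≈ 621 N

Resolve: ΣF_x = 717 cos 117° + 768 cos 306° + 793 cos 29.5° + T_D cos 162° + T_E cos 249.4° = 0.
        ΣF_y = 717 sin 117° + 768 sin 306° + 793 sin 29.5° + T_D sin 162° + T_E sin 249.4° = 0.
The known terms sum to (816.1, 408) N, so -0.9511 T_D − 0.3518 T_E = -816.1 and 0.3090 T_D − 0.9361 T_E = -408.
Solving simultaneously: T_D = 621 N, T_E = 640.9 N.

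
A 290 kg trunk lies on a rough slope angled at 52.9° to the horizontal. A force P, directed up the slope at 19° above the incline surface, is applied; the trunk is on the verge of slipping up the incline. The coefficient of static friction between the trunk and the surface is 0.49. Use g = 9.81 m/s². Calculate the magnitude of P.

On the verge of sliding up the incline, friction equals μN and acts down the slope.
Perpendicular: N + P sin 19° = W cos 52.9° = 1716 N.
Along incline: P cos 19° = W sin 52.9° + μN  with W sin 52.9° = 2269 N.
Solving the pair for P and N: P = 2814 N, N = 799.8 N (and f = μN = 391.9 N).

P ≈ 2810 N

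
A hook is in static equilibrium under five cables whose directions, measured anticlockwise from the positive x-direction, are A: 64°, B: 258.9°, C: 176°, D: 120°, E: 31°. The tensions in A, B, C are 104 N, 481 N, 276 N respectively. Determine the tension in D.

T_D ≈ 142 N

Resolve: ΣF_x = 104 cos 64° + 481 cos 258.9° + 276 cos 176° + T_D cos 120° + T_E cos 31° = 0.
        ΣF_y = 104 sin 64° + 481 sin 258.9° + 276 sin 176° + T_D sin 120° + T_E sin 31° = 0.
The known terms sum to (-322.3, -359.3) N, so -0.5000 T_D + 0.8572 T_E = 322.3 and 0.8660 T_D + 0.5150 T_E = 359.3.
Solving simultaneously: T_D = 142 N, T_E = 458.9 N.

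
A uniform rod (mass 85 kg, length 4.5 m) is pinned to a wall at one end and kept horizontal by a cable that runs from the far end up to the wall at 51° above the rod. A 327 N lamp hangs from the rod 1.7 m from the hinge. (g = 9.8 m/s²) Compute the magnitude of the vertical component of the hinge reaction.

|H_y| ≈ 620 N

Take torques about the hinge: T sin 51° · 4.5 = 85×9.8×2.25 + 327×1.7 = 2430.2 N·m.
So T = 2430.2 / (0.7771 × 4.5) = 694.89 N.
ΣF_y = 0: H_y = (85×9.8 + 327) − T sin 51° = 1160 − 540.03 = 619.97 N.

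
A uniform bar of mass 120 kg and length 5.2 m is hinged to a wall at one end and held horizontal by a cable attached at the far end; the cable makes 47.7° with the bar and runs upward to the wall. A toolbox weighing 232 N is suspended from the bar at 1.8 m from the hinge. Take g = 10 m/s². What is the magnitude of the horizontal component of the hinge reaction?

Take torques about the hinge: T sin 47.7° · 5.2 = 120×10×2.6 + 232×1.8 = 3537.6 N·m.
So T = 3537.6 / (0.7396 × 5.2) = 919.79 N.
ΣF_x = 0: H_x = T cos 47.7° = 619.03 N.

H_x ≈ 619 N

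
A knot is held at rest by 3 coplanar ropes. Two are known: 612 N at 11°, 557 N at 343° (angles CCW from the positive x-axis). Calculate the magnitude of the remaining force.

Sum the known components: ΣF_x = 1133 N, ΣF_y = -46.08 N.
For equilibrium the remaining force must supply (−ΣF_x, −ΣF_y) = (-1133, 46.08) N.
Magnitude = √((-1133)² + (46.08)²) = 1134 N; direction = atan2(46.08, -1133) = 177.7°.

F ≈ 1130 N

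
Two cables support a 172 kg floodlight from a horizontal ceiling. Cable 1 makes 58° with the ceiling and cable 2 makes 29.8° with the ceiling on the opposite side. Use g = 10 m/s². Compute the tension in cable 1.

T_1 ≈ 1490 N

Weight W = 172 × 10 = 1720 N acts straight down.
Horizontal: T_1 cos 58° = T_2 cos 29.8°  →  T_2 = 0.6107 T_1.
Vertical: T_1 sin 58° + T_2 sin 29.8° = 1720.
Substituting the horizontal relation into the vertical equation gives 1.152 T_1 = 1720, so T_1 = 1494 N.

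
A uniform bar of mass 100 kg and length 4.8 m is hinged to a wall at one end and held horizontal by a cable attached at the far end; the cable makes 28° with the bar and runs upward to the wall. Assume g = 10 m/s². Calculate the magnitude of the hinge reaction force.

Take torques about the hinge: T sin 28° · 4.8 = 100×10×2.4 = 2400 N·m.
So T = 2400 / (0.4695 × 4.8) = 1065 N.
ΣF_x = 0: H_x = T cos 28° = 940.36 N.
ΣF_y = 0: H_y = (100×10) − T sin 28° = 1000 − 500 = 500 N.
|H| = √(H_x² + H_y²) = √((940.36)² + (500)²) = 1065 N.

|H| ≈ 1070 N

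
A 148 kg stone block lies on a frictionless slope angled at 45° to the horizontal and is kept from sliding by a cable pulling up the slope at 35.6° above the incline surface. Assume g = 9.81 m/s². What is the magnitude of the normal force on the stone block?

Take axes along and perpendicular to the incline. Weight components: W sin 45° = 1027 N down-slope, W cos 45° = 1027 N into the surface.
Along incline: T cos 35.6° = W sin 45° → T = 1263 N.
Perpendicular: N = W cos 45° − T sin 35.6° = 291.6 N.

N ≈ 292 N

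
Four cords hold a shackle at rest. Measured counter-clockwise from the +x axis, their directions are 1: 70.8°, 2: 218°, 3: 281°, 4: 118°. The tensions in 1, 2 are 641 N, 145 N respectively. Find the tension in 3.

Resolve: ΣF_x = 641 cos 70.8° + 145 cos 218° + T_3 cos 281° + T_4 cos 118° = 0.
        ΣF_y = 641 sin 70.8° + 145 sin 218° + T_3 sin 281° + T_4 sin 118° = 0.
The known terms sum to (96.54, 516.1) N, so 0.1908 T_3 − 0.4695 T_4 = -96.54 and -0.9816 T_3 + 0.8829 T_4 = -516.1.
Solving simultaneously: T_3 = 1120 N, T_4 = 660.9 N.

T_3 ≈ 1120 N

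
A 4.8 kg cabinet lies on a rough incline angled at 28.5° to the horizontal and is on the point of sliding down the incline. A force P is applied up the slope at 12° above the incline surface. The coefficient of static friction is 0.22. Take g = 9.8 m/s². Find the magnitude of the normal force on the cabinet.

On the verge of sliding down the incline, friction equals μN and acts up the slope.
Perpendicular: N + P sin 12° = W cos 28.5° = 41.34 N.
Along incline: P cos 12° + μN = W sin 28.5° with W sin 28.5° = 22.45 N.
Solving the pair for P and N: P = 14.32 N, N = 38.36 N (and f = μN = 8.44 N).

N ≈ 38.4 N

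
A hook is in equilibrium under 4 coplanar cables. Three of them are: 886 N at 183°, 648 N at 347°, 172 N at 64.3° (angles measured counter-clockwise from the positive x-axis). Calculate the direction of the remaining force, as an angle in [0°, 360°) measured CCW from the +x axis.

Sum the known components: ΣF_x = -178.8 N, ΣF_y = -37.15 N.
For equilibrium the remaining force must supply (−ΣF_x, −ΣF_y) = (178.8, 37.15) N.
Magnitude = √((178.8)² + (37.15)²) = 182.6 N; direction = atan2(37.15, 178.8) = 11.7°.

θ ≈ 11.7°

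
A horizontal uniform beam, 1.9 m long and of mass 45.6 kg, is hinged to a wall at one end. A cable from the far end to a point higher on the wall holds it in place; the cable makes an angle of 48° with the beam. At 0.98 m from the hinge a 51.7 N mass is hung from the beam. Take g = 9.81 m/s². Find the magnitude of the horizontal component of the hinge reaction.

H_x ≈ 225 N

Take torques about the hinge: T sin 48° · 1.9 = 45.6×9.81×0.95 + 51.7×0.98 = 475.64 N·m.
So T = 475.64 / (0.7431 × 1.9) = 336.86 N.
ΣF_x = 0: H_x = T cos 48° = 225.4 N.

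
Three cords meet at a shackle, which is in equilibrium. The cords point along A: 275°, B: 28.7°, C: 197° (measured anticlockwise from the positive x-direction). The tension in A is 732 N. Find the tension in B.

T_B ≈ 3530 N

Resolve: ΣF_x = 732 cos 275° + T_B cos 28.7° + T_C cos 197° = 0.
        ΣF_y = 732 sin 275° + T_B sin 28.7° + T_C sin 197° = 0.
The known terms sum to (63.8, -729.2) N, so 0.8771 T_B − 0.9563 T_C = -63.8 and 0.4802 T_B − 0.2924 T_C = 729.2.
Solving simultaneously: T_B = 3531 N, T_C = 3305 N.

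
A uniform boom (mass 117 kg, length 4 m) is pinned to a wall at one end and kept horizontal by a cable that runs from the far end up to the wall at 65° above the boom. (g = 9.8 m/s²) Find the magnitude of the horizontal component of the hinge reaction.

Take torques about the hinge: T sin 65° · 4 = 117×9.8×2 = 2293.2 N·m.
So T = 2293.2 / (0.9063 × 4) = 632.57 N.
ΣF_x = 0: H_x = T cos 65° = 267.33 N.

H_x ≈ 267 N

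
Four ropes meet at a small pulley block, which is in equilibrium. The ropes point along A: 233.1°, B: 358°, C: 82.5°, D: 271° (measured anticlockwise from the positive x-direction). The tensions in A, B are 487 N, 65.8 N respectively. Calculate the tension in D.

T_D ≈ 1170 N

Resolve: ΣF_x = 487 cos 233.1° + 65.8 cos 358° + T_C cos 82.5° + T_D cos 271° = 0.
        ΣF_y = 487 sin 233.1° + 65.8 sin 358° + T_C sin 82.5° + T_D sin 271° = 0.
The known terms sum to (-226.6, -391.7) N, so 0.1305 T_C + 0.0175 T_D = 226.6 and 0.9914 T_C − 0.9998 T_D = 391.7.
Solving simultaneously: T_C = 1579 N, T_D = 1174 N.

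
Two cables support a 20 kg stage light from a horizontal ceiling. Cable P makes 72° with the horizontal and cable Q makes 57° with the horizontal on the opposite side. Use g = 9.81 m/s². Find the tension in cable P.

T_P ≈ 138 N

Weight W = 20 × 9.81 = 196.2 N acts straight down.
Horizontal: T_P cos 72° = T_Q cos 57°  →  T_Q = 0.5674 T_P.
Vertical: T_P sin 72° + T_Q sin 57° = 196.2.
Substituting the horizontal relation into the vertical equation gives 1.427 T_P = 196.2, so T_P = 137.5 N.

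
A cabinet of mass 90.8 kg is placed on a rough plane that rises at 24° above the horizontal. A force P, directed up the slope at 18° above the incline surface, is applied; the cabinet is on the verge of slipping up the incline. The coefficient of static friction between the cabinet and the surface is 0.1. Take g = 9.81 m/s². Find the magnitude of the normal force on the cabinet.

N ≈ 674 N

On the verge of sliding up the incline, friction equals μN and acts down the slope.
Perpendicular: N + P sin 18° = W cos 24° = 813.7 N.
Along incline: P cos 18° = W sin 24° + μN  with W sin 24° = 362.3 N.
Solving the pair for P and N: P = 451.8 N, N = 674.1 N (and f = μN = 67.41 N).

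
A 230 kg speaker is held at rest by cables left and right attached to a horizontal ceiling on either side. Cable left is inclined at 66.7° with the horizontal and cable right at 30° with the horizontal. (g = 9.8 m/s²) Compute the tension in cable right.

Weight W = 230 × 9.8 = 2254 N acts straight down.
Horizontal: T_left cos 66.7° = T_right cos 30°  →  T_left = 2.189 T_right.
Vertical: T_left sin 66.7° + T_right sin 30° = 2254.
Substituting the horizontal relation into the vertical equation gives 2.511 T_right = 2254, so T_right = 897.7 N.

T_right ≈ 898 N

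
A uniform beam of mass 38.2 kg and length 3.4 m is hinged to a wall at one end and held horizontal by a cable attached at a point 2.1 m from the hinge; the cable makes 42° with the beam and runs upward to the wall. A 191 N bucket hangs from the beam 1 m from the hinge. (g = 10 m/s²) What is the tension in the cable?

Take torques about the hinge: T sin 42° · 2.1 = 38.2×10×1.7 + 191×1 = 840.4 N·m.
So T = 840.4 / (0.6691 × 2.1) = 598.08 N.

T ≈ 598 N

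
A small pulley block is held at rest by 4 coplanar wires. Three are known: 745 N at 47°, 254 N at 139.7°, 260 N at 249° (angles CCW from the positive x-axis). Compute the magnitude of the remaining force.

Sum the known components: ΣF_x = 221.2 N, ΣF_y = 466.4 N.
For equilibrium the remaining force must supply (−ΣF_x, −ΣF_y) = (-221.2, -466.4) N.
Magnitude = √((-221.2)² + (-466.4)²) = 516.2 N; direction = atan2(-466.4, -221.2) = 244.6°.

F ≈ 516 N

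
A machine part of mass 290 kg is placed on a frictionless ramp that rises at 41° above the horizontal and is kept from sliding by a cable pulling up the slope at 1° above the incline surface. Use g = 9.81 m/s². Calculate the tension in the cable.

T ≈ 1870 N

Take axes along and perpendicular to the incline. Weight components: W sin 41° = 1866 N down-slope, W cos 41° = 2147 N into the surface.
Along incline: T cos 1° = W sin 41° → T = 1867 N.
Perpendicular: N = W cos 41° − T sin 1° = 2114 N.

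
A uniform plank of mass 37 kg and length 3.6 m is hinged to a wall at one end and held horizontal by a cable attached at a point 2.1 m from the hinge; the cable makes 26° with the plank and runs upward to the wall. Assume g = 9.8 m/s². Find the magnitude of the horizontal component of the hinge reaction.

Take torques about the hinge: T sin 26° · 2.1 = 37×9.8×1.8 = 652.68 N·m.
So T = 652.68 / (0.4384 × 2.1) = 708.99 N.
ΣF_x = 0: H_x = T cos 26° = 637.23 N.

H_x ≈ 637 N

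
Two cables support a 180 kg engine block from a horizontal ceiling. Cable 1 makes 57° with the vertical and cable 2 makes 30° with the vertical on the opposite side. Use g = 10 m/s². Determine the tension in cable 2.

T_2 ≈ 1510 N

Angles from the horizontal: cable 1 is 90° − 57° = 33°, cable 2 is 90° − 30° = 60°.
Weight W = 180 × 10 = 1800 N acts straight down.
Horizontal: T_1 cos 33° = T_2 cos 60°  →  T_1 = 0.5962 T_2.
Vertical: T_1 sin 33° + T_2 sin 60° = 1800.
Substituting the horizontal relation into the vertical equation gives 1.191 T_2 = 1800, so T_2 = 1512 N.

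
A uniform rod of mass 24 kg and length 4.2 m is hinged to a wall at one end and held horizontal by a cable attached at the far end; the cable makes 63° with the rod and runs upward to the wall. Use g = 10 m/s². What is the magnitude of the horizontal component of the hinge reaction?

H_x ≈ 61.1 N

Take torques about the hinge: T sin 63° · 4.2 = 24×10×2.1 = 504 N·m.
So T = 504 / (0.8910 × 4.2) = 134.68 N.
ΣF_x = 0: H_x = T cos 63° = 61.143 N.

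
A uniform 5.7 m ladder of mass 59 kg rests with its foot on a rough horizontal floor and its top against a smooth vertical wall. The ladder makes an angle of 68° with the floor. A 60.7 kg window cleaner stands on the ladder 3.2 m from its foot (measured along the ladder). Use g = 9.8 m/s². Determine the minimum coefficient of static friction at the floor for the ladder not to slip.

μ_min ≈ 0.215

ΣF_y = 0: N_floor = 59×9.8 + 60.7×9.8 = 1173.1 N.
Torques about the foot: N_wall · 5.7 sin 68° = 59×9.8×2.85 cos 68° + 60.7×9.8×3.2 cos 68° → N_wall = 251.73 N.
ΣF_x = 0: f_floor = N_wall = 251.73 N.
μ_min = f_floor / N_floor = 251.73 / 1173.1 = 0.2146.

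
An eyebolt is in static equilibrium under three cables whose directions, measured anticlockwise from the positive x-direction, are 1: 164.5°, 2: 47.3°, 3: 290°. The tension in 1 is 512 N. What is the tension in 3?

Resolve: ΣF_x = 512 cos 164.5° + T_2 cos 47.3° + T_3 cos 290° = 0.
        ΣF_y = 512 sin 164.5° + T_2 sin 47.3° + T_3 sin 290° = 0.
The known terms sum to (-493.4, 136.8) N, so 0.6782 T_2 + 0.3420 T_3 = 493.4 and 0.7349 T_2 − 0.9397 T_3 = -136.8.
Solving simultaneously: T_2 = 469.1 N, T_3 = 512.5 N.

T_3 ≈ 512 N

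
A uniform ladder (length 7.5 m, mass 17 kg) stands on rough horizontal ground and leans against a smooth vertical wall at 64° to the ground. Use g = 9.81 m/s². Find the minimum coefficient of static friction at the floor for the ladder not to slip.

ΣF_y = 0: N_floor = 17×9.81 = 166.77 N.
Torques about the foot: N_wall · 7.5 sin 64° = 17×9.81×3.75 cos 64° → N_wall = 40.67 N.
ΣF_x = 0: f_floor = N_wall = 40.67 N.
μ_min = f_floor / N_floor = 40.67 / 166.77 = 0.2439.

μ_min ≈ 0.244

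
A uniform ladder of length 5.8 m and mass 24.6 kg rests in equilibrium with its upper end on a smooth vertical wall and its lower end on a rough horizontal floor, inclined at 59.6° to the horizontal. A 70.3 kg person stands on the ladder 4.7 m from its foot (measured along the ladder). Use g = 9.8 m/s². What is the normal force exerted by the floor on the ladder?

ΣF_y = 0: N_floor = 24.6×9.8 + 70.3×9.8 = 930.02 N.

N_floor ≈ 930 N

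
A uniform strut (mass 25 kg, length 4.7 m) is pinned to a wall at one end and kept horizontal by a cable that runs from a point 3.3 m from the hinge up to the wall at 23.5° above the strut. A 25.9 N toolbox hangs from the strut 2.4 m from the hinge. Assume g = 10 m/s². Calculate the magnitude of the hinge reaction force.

Take torques about the hinge: T sin 23.5° · 3.3 = 25×10×2.35 + 25.9×2.4 = 649.66 N·m.
So T = 649.66 / (0.3987 × 3.3) = 493.71 N.
ΣF_x = 0: H_x = T cos 23.5° = 452.76 N.
ΣF_y = 0: H_y = (25×10 + 25.9) − T sin 23.5° = 275.9 − 196.87 = 79.033 N.
|H| = √(H_x² + H_y²) = √((452.76)² + (79.033)²) = 459.61 N.

|H| ≈ 460 N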